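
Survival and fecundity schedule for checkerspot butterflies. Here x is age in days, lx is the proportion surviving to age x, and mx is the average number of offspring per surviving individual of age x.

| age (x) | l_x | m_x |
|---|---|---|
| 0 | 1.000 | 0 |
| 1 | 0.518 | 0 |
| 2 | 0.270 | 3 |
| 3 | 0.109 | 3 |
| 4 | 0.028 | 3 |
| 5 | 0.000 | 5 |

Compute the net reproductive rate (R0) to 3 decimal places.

lx·mx by age: 0, 0, 0.81, 0.327, 0.084, 0
R0 = Σ lx·mx = 1.221 → 1.221

1.221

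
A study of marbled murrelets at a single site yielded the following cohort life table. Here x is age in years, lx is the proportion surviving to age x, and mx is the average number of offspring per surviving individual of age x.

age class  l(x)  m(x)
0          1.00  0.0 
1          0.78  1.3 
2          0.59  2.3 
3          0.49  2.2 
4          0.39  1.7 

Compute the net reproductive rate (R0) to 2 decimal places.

4.11

lx·mx by age: 0, 1.014, 1.357, 1.078, 0.663
R0 = Σ lx·mx = 4.112 → 4.11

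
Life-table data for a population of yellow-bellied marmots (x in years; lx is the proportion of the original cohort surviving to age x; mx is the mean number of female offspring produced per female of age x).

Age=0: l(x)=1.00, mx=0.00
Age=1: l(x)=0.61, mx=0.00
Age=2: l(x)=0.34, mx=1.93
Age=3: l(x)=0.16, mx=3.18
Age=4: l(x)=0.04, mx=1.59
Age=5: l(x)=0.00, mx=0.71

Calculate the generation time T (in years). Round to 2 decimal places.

lx·mx: 0, 0, 0.6562, 0.5088, 0.0636, 0 → R0 = 1.2286
x·lx·mx: 0, 0, 1.3124, 1.5264, 0.2544, 0 → Σ = 3.0932
T = 3.0932 / 1.2286 = 2.517662… → 2.52

2.52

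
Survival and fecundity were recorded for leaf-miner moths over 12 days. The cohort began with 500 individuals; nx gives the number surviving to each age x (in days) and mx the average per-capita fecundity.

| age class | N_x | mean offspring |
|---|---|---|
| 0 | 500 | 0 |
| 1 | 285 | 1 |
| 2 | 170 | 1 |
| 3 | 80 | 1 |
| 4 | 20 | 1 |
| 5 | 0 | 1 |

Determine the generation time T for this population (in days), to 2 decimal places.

1.70

lx = nx/n0 = nx/500: 1, 0.57, 0.34, 0.16, 0.04, 0
lx·mx: 0, 0.57, 0.34, 0.16, 0.04, 0 → R0 = 1.11
x·lx·mx: 0, 0.57, 0.68, 0.48, 0.16, 0 → Σ = 1.89
T = 1.89 / 1.11 = 1.702703… → 1.70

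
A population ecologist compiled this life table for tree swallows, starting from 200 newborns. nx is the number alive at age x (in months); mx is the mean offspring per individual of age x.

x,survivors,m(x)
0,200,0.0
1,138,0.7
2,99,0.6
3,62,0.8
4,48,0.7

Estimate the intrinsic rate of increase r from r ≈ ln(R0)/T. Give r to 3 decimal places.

0.086

lx = nx/n0 = nx/200: 1, 0.69, 0.495, 0.31, 0.24
R0 = Σ lx·mx = 0 + 0.483 + 0.297 + 0.248 + 0.168 = 1.196
Σ x·lx·mx = 2.493; T = 2.493/1.196 = 2.08445…
r ≈ ln(R0)/T = ln(1.196)/2.08445… = 0.08587… → 0.086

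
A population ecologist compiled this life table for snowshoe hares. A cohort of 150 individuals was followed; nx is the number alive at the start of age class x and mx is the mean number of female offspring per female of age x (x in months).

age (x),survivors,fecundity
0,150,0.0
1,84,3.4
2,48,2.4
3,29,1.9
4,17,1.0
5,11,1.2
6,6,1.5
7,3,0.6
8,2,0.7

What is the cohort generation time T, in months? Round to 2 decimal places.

1.79

lx = nx/n0 = nx/150: 1, 0.56, 0.32, 0.19333…, 0.11333…, 0.07333…, 0.04, 0.02, 0.01333…
lx·mx: 0, 1.904, 0.768, 0.367333…, 0.113333…, 0.088…, 0.06, 0.012, 0.009333… → R0 = 3.322…
x·lx·mx: 0, 1.904, 1.536, 1.102…, 0.453333…, 0.44…, 0.36, 0.084, 0.074667… → Σ = 5.954…
T = 5.954… / 3.322… = 1.792294… → 1.79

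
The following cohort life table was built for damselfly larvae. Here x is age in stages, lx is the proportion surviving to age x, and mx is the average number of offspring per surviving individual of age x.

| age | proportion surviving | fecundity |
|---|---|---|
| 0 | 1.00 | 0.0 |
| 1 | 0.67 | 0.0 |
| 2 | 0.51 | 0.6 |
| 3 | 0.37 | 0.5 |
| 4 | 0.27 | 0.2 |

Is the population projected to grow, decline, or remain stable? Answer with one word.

declining

R0 = Σ lx·mx = 0 + 0 + 0.306 + 0.185 + 0.054 = 0.545
R0 < 1, so the population is declining.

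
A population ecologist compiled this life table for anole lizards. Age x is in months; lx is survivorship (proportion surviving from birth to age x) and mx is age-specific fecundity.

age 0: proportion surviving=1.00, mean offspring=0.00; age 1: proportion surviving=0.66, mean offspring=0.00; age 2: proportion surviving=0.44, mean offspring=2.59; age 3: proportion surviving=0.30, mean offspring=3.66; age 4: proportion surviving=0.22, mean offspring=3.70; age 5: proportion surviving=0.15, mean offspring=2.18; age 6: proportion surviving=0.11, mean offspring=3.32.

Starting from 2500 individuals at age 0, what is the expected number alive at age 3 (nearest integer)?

Expected survivors = N0 · l_3 = 2500 × 0.30 = 750 → 750

750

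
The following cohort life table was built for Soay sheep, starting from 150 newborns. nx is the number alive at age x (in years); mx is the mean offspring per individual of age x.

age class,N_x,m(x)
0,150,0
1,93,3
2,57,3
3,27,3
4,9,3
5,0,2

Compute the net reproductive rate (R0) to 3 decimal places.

lx = nx/n0 = nx/150: 1, 0.62, 0.38, 0.18, 0.06, 0
lx·mx by age: 0, 1.86, 1.14, 0.54, 0.18, 0
R0 = Σ lx·mx = 3.72 → 3.720

3.720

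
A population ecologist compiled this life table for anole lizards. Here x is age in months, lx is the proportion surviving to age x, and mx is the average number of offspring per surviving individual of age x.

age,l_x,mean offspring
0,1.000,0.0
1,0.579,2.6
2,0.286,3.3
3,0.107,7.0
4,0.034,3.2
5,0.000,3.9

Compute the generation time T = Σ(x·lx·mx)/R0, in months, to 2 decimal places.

1.84

lx·mx: 0, 1.5054, 0.9438, 0.749, 0.1088, 0 → R0 = 3.307
x·lx·mx: 0, 1.5054, 1.8876, 2.247, 0.4352, 0 → Σ = 6.0752
T = 6.0752 / 3.307 = 1.837073… → 1.84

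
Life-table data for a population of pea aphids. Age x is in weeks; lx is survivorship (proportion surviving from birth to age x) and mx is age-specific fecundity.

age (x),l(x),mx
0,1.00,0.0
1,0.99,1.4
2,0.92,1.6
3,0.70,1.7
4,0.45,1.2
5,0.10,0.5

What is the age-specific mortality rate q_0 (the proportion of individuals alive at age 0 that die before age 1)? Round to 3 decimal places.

q_0 = (l_0 − l_1) / l_0 = (1 − 0.99) / 1
     = 0.01 / 1 = 0.01 → 0.010

0.010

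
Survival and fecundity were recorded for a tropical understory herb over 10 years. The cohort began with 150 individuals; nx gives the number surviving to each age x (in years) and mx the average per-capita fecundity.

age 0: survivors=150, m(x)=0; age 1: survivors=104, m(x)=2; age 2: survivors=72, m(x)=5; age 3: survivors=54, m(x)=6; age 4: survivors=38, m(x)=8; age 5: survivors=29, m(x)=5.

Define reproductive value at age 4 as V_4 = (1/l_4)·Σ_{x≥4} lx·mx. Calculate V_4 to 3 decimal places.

11.816

lx = nx/n0 = nx/150: 1, 0.69333…, 0.48, 0.36, 0.25333…, 0.19333…
lx·mx for x ≥ 4: 2.026667…, 0.966667… → sum = 2.993333…
V_4 = 2.993333… / l_4 = 2.993333… / 0.253333… = 11.815789… → 11.816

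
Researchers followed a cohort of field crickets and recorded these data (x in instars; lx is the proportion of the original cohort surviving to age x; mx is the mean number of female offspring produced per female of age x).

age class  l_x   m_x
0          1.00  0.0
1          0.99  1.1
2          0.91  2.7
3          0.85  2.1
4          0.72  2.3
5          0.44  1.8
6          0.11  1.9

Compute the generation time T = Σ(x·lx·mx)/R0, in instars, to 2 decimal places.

lx·mx: 0, 1.089, 2.457, 1.785, 1.656, 0.792, 0.209 → R0 = 7.988
x·lx·mx: 0, 1.089, 4.914, 5.355, 6.624, 3.96, 1.254 → Σ = 23.196
T = 23.196 / 7.988 = 2.903856… → 2.90

2.90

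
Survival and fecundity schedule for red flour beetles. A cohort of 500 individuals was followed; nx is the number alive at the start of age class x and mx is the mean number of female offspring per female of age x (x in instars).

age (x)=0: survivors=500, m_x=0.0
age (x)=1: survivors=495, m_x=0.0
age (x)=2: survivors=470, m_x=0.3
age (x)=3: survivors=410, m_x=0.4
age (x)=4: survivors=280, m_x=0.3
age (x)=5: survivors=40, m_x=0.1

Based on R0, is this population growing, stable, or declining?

lx = nx/n0 = nx/500: 1, 0.99, 0.94, 0.82, 0.56, 0.08
R0 = Σ lx·mx = 0 + 0 + 0.282 + 0.328 + 0.168 + 0.008 = 0.786
R0 < 1, so the population is declining.

declining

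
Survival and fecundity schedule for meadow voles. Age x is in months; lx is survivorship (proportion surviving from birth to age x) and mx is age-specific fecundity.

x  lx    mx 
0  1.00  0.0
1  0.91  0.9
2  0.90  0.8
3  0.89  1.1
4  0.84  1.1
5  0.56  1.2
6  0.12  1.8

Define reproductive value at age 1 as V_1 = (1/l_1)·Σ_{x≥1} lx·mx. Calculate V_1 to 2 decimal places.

4.76

lx·mx for x ≥ 1: 0.819, 0.72, 0.979, 0.924, 0.672, 0.216 → sum = 4.33
V_1 = 4.33 / l_1 = 4.33 / 0.91 = 4.758242… → 4.76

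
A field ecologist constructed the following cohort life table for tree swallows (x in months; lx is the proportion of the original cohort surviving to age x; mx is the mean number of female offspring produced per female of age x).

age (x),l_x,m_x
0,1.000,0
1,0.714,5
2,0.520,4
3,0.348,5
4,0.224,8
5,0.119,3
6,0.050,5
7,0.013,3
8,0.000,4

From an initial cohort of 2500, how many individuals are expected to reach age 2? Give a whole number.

1300

Expected survivors = N0 · l_2 = 2500 × 0.520 = 1300 → 1300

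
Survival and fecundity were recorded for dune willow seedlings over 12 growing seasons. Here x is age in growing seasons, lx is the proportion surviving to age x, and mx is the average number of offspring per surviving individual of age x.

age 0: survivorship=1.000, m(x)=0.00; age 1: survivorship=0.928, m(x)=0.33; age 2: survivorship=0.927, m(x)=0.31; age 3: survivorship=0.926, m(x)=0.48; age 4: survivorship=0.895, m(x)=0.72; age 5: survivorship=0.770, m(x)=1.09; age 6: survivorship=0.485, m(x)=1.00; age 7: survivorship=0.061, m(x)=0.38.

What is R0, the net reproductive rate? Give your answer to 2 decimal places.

lx·mx by age: 0, 0.30624, 0.28737, 0.44448, 0.6444, 0.8393, 0.485, 0.02318
R0 = Σ lx·mx = 3.02997 → 3.03

3.03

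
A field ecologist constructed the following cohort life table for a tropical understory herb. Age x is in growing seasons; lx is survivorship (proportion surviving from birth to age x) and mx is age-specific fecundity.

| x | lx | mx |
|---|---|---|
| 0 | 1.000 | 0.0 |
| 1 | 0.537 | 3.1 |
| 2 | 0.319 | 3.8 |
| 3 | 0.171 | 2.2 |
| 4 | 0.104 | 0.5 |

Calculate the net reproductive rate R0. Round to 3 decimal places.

3.305

lx·mx by age: 0, 1.6647, 1.2122, 0.3762, 0.052
R0 = Σ lx·mx = 3.3051 → 3.305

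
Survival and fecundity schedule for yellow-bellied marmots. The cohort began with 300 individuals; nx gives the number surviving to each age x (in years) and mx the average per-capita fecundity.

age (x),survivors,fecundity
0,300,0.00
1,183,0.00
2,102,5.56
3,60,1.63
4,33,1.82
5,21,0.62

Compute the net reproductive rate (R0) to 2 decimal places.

lx = nx/n0 = nx/300: 1, 0.61, 0.34, 0.2, 0.11, 0.07
lx·mx by age: 0, 0, 1.8904, 0.326, 0.2002, 0.0434
R0 = Σ lx·mx = 2.46 → 2.46

2.46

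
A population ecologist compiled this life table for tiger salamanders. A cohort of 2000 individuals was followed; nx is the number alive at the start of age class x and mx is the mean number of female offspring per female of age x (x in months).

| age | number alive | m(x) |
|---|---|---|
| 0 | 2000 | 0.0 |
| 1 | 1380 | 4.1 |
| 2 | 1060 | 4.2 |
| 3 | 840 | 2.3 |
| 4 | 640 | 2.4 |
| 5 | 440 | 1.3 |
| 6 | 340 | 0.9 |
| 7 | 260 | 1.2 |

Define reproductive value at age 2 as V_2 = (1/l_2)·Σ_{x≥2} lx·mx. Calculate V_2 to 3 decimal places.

8.594

lx = nx/n0 = nx/2000: 1, 0.69, 0.53, 0.42, 0.32, 0.22, 0.17, 0.13
lx·mx for x ≥ 2: 2.226, 0.966, 0.768, 0.286, 0.153, 0.156 → sum = 4.555
V_2 = 4.555 / l_2 = 4.555 / 0.53 = 8.59434… → 8.594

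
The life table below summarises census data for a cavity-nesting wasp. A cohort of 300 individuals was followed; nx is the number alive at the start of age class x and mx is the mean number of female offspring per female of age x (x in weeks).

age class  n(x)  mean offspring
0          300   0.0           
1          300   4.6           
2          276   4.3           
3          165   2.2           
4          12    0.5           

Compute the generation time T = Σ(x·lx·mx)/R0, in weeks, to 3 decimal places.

lx = nx/n0 = nx/300: 1, 1, 0.92, 0.55, 0.04
lx·mx: 0, 4.6, 3.956, 1.21, 0.02 → R0 = 9.786
x·lx·mx: 0, 4.6, 7.912, 3.63, 0.08 → Σ = 16.222
T = 16.222 / 9.786 = 1.657674… → 1.658

1.658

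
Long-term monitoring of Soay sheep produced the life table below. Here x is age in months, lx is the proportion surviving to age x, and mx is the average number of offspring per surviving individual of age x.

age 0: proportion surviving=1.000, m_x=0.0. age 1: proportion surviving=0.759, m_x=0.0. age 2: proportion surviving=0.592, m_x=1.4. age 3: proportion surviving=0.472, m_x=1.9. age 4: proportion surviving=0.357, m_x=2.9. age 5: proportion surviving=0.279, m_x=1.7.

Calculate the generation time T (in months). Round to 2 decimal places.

3.36

lx·mx: 0, 0, 0.8288, 0.8968, 1.0353, 0.4743 → R0 = 3.2352
x·lx·mx: 0, 0, 1.6576, 2.6904, 4.1412, 2.3715 → Σ = 10.8607
T = 10.8607 / 3.2352 = 3.357041… → 3.36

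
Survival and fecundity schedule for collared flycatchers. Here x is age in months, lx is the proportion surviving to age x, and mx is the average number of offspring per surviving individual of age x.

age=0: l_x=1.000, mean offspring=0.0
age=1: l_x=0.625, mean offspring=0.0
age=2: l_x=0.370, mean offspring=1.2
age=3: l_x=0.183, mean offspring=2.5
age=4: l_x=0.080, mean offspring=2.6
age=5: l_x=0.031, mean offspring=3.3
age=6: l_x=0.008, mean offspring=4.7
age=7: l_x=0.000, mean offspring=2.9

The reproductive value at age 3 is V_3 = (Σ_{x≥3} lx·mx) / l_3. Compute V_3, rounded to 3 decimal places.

lx·mx for x ≥ 3: 0.4575, 0.208, 0.1023, 0.0376, 0 → sum = 0.8054
V_3 = 0.8054 / l_3 = 0.8054 / 0.183 = 4.401093… → 4.401

4.401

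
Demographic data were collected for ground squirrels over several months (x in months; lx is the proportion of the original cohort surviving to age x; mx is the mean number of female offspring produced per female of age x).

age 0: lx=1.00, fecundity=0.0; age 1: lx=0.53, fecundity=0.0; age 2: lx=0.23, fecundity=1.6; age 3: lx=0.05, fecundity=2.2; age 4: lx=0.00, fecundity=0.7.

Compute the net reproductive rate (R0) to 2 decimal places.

lx·mx by age: 0, 0, 0.368, 0.11, 0
R0 = Σ lx·mx = 0.478 → 0.48

0.48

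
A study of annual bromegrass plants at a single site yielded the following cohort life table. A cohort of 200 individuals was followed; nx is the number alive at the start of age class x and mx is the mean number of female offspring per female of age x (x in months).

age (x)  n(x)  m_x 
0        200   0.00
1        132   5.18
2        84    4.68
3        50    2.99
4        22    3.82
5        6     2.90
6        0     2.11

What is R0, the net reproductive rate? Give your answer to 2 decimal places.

lx = nx/n0 = nx/200: 1, 0.66, 0.42, 0.25, 0.11, 0.03, 0
lx·mx by age: 0, 3.4188, 1.9656, 0.7475, 0.4202, 0.087, 0
R0 = Σ lx·mx = 6.6391 → 6.64

6.64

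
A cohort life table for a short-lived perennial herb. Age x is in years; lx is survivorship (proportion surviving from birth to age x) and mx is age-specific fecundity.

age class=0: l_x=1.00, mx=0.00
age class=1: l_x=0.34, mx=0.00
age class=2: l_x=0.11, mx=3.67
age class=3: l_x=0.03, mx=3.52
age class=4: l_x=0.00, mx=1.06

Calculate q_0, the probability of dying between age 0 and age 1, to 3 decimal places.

q_0 = (l_0 − l_1) / l_0 = (1 − 0.34) / 1
     = 0.66 / 1 = 0.66 → 0.660

0.660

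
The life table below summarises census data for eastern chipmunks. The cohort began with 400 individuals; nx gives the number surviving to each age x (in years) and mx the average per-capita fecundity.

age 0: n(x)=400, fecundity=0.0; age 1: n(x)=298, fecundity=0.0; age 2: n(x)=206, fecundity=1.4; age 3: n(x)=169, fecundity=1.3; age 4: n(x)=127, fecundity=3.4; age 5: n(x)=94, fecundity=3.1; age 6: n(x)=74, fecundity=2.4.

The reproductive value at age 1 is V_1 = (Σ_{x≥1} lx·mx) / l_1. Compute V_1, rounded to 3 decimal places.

4.728

lx = nx/n0 = nx/400: 1, 0.745, 0.515, 0.4225, 0.3175, 0.235, 0.185
lx·mx for x ≥ 1: 0, 0.721, 0.54925, 1.0795, 0.7285, 0.444 → sum = 3.52225
V_1 = 3.52225 / l_1 = 3.52225 / 0.745 = 4.727852… → 4.728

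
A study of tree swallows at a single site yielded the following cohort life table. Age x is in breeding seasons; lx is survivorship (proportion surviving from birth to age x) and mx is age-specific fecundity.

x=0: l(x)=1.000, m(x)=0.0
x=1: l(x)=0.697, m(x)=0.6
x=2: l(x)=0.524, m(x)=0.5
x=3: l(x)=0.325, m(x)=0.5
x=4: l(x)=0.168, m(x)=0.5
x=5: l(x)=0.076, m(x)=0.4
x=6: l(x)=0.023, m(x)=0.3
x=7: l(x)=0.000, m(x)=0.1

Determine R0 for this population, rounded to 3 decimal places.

lx·mx by age: 0, 0.4182, 0.262, 0.1625, 0.084, 0.0304, 0.0069, 0
R0 = Σ lx·mx = 0.964 → 0.964

0.964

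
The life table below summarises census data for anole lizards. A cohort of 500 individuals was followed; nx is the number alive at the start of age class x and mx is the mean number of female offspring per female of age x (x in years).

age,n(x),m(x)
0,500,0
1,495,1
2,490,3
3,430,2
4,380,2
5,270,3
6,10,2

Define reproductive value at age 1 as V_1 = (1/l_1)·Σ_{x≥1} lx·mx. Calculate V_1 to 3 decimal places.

8.919

lx = nx/n0 = nx/500: 1, 0.99, 0.98, 0.86, 0.76, 0.54, 0.02
lx·mx for x ≥ 1: 0.99, 2.94, 1.72, 1.52, 1.62, 0.04 → sum = 8.83
V_1 = 8.83 / l_1 = 8.83 / 0.99 = 8.919192… → 8.919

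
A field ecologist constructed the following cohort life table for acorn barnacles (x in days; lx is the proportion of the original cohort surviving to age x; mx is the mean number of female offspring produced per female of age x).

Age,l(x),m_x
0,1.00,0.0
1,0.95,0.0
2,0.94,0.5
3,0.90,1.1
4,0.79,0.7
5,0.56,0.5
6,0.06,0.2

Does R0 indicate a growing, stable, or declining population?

R0 = Σ lx·mx = 0 + 0 + 0.47 + 0.99 + 0.553 + 0.28 + 0.012 = 2.305
R0 > 1, so the population is growing.

growing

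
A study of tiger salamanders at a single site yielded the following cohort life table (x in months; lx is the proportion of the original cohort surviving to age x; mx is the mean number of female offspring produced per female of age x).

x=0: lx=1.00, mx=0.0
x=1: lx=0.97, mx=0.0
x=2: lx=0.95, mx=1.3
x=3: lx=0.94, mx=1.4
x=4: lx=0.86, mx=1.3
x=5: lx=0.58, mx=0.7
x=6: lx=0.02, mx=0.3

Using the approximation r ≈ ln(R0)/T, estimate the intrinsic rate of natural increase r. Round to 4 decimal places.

0.4430

R0 = Σ lx·mx = 0 + 0 + 1.235 + 1.316 + 1.118 + 0.406 + 0.006 = 4.081
Σ x·lx·mx = 12.956; T = 12.956/4.081 = 3.17471…
r ≈ ln(R0)/T = ln(4.081)/3.17471… = 0.442983… → 0.4430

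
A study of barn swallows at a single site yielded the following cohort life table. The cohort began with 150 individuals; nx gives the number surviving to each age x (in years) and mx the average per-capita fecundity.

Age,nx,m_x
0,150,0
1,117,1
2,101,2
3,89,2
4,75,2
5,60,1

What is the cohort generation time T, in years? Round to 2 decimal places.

2.77

lx = nx/n0 = nx/150: 1, 0.78, 0.67333…, 0.59333…, 0.5, 0.4
lx·mx: 0, 0.78, 1.346667…, 1.186667…, 1, 0.4 → R0 = 4.713333…
x·lx·mx: 0, 0.78, 2.693333…, 3.56…, 4, 2 → Σ = 13.033333…
T = 13.033333… / 4.713333… = 2.765205… → 2.77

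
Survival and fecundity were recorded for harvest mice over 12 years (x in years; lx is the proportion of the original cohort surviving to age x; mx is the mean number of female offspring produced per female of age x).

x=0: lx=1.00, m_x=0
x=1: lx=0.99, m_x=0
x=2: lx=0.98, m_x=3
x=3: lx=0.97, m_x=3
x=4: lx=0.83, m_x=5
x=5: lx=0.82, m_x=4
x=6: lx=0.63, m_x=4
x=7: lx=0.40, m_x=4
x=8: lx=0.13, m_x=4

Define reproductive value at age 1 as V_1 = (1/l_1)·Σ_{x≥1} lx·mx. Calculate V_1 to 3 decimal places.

lx·mx for x ≥ 1: 0, 2.94, 2.91, 4.15, 3.28, 2.52, 1.6, 0.52 → sum = 17.92
V_1 = 17.92 / l_1 = 17.92 / 0.99 = 18.10101… → 18.101

18.101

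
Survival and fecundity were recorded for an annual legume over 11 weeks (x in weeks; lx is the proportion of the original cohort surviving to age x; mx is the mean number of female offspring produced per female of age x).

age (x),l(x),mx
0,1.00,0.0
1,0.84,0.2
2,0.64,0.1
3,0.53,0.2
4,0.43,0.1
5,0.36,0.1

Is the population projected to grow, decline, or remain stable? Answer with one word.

declining

R0 = Σ lx·mx = 0 + 0.168 + 0.064 + 0.106 + 0.043 + 0.036 = 0.417
R0 < 1, so the population is declining.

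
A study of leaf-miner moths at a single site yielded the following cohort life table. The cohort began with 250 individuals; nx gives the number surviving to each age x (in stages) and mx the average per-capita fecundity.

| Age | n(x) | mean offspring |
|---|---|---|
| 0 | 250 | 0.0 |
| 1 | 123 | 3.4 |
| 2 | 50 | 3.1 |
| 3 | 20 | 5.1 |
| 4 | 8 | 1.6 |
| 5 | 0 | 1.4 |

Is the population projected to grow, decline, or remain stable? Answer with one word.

growing

lx = nx/n0 = nx/250: 1, 0.492, 0.2, 0.08, 0.032, 0
R0 = Σ lx·mx = 0 + 1.6728 + 0.62 + 0.408 + 0.0512 + 0 = 2.752
R0 > 1, so the population is growing.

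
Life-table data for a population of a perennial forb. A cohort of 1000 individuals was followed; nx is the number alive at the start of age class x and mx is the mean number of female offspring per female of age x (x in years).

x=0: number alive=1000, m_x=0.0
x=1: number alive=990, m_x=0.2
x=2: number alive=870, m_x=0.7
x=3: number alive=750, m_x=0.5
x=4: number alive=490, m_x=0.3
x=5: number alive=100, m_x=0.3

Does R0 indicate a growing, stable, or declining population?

growing

lx = nx/n0 = nx/1000: 1, 0.99, 0.87, 0.75, 0.49, 0.1
R0 = Σ lx·mx = 0 + 0.198 + 0.609 + 0.375 + 0.147 + 0.03 = 1.359
R0 > 1, so the population is growing.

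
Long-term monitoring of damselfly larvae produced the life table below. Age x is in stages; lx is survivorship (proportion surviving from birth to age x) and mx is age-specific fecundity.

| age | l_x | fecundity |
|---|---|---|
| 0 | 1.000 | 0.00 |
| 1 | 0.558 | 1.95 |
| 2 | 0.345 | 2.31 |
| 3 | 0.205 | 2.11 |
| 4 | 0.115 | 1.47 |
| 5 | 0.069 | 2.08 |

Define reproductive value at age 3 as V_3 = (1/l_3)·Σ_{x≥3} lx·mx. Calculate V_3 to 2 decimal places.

3.63

lx·mx for x ≥ 3: 0.43255, 0.16905, 0.14352 → sum = 0.74512
V_3 = 0.74512 / l_3 = 0.74512 / 0.205 = 3.634732… → 3.63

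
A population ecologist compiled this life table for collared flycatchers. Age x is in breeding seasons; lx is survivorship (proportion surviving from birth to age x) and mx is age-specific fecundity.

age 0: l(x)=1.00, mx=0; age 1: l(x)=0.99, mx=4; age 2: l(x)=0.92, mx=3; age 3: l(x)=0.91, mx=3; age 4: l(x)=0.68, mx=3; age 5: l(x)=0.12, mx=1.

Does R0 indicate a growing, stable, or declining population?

growing

R0 = Σ lx·mx = 0 + 3.96 + 2.76 + 2.73 + 2.04 + 0.12 = 11.61
R0 > 1, so the population is growing.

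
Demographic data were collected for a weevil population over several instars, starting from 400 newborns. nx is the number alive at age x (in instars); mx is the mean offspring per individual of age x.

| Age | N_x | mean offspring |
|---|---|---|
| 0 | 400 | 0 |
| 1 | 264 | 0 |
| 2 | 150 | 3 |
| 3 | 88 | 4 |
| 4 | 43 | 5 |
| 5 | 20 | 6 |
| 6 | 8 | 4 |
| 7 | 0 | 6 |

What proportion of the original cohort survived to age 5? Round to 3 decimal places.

l_5 = n_5/n_0 = 20/400 = 0.05 → 0.050

0.050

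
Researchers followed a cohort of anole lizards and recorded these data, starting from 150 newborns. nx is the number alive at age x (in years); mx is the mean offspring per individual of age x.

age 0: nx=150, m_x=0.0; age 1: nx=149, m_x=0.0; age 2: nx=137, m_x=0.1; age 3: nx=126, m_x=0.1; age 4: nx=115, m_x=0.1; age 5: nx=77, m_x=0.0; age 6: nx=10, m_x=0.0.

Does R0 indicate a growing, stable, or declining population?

lx = nx/n0 = nx/150: 1, 0.99333…, 0.91333…, 0.84, 0.76667…, 0.51333…, 0.06667…
R0 = Σ lx·mx = 0 + 0 + 0.091333… + 0.084 + 0.076667… + 0 + 0 = 0.252…
R0 < 1, so the population is declining.

declining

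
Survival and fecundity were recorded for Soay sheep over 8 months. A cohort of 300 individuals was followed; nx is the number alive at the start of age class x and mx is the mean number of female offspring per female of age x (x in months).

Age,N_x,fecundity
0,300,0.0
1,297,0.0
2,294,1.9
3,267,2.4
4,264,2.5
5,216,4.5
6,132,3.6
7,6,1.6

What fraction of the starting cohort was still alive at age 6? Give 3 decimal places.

l_6 = n_6/n_0 = 132/300 = 0.44 → 0.440

0.440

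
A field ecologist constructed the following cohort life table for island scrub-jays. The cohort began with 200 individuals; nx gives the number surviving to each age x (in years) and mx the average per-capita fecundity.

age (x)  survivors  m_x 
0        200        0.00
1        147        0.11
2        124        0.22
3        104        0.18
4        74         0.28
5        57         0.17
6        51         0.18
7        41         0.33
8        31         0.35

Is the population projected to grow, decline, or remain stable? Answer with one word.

lx = nx/n0 = nx/200: 1, 0.735, 0.62, 0.52, 0.37, 0.285, 0.255, 0.205, 0.155
R0 = Σ lx·mx = 0 + 0.08085 + 0.1364 + 0.0936 + 0.1036 + 0.04845 + 0.0459 + 0.06765 + 0.05425 = 0.6307
R0 < 1, so the population is declining.

declining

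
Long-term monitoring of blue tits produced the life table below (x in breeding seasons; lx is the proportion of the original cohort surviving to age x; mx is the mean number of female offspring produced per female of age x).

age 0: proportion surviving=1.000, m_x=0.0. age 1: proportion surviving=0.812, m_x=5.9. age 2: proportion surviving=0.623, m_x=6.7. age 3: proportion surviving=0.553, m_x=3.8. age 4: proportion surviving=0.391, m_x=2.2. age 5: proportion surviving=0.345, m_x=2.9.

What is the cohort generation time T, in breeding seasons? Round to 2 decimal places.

2.16

lx·mx: 0, 4.7908, 4.1741, 2.1014, 0.8602, 1.0005 → R0 = 12.927
x·lx·mx: 0, 4.7908, 8.3482, 6.3042, 3.4408, 5.0025 → Σ = 27.8865
T = 27.8865 / 12.927 = 2.157229… → 2.16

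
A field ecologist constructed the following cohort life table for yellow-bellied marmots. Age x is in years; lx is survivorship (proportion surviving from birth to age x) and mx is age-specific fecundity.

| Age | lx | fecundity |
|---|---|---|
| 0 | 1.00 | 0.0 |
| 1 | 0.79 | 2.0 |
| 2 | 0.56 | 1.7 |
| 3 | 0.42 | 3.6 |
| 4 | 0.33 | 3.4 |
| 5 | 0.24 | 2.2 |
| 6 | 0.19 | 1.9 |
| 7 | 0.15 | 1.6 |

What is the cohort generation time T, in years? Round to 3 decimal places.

3.017

lx·mx: 0, 1.58, 0.952, 1.512, 1.122, 0.528, 0.361, 0.24 → R0 = 6.295
x·lx·mx: 0, 1.58, 1.904, 4.536, 4.488, 2.64, 2.166, 1.68 → Σ = 18.994
T = 18.994 / 6.295 = 3.017315… → 3.017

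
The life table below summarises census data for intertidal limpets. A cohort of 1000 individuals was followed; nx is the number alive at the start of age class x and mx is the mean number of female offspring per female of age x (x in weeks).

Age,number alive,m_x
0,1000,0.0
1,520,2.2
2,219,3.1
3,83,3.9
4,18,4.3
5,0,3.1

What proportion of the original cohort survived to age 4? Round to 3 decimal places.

0.018

l_4 = n_4/n_0 = 18/1000 = 0.018 → 0.018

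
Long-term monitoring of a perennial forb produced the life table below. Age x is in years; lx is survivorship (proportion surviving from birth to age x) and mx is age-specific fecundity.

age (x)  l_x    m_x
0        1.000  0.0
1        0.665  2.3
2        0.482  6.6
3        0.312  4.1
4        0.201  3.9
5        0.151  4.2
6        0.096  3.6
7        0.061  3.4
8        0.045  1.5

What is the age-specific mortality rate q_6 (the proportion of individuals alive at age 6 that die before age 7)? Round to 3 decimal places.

q_6 = (l_6 − l_7) / l_6 = (0.096 − 0.061) / 0.096
     = 0.035 / 0.096 = 0.364583… → 0.365

0.365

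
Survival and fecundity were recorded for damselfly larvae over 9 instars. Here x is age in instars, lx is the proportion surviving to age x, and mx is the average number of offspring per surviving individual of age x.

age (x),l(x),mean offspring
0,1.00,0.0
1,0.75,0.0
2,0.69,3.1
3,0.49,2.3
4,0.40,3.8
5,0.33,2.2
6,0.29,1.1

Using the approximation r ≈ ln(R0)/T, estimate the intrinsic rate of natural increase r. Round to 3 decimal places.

R0 = Σ lx·mx = 0 + 0 + 2.139 + 1.127 + 1.52 + 0.726 + 0.319 = 5.831
Σ x·lx·mx = 19.283; T = 19.283/5.831 = 3.30698…
r ≈ ln(R0)/T = ln(5.831)/3.30698… = 0.53317… → 0.533

0.533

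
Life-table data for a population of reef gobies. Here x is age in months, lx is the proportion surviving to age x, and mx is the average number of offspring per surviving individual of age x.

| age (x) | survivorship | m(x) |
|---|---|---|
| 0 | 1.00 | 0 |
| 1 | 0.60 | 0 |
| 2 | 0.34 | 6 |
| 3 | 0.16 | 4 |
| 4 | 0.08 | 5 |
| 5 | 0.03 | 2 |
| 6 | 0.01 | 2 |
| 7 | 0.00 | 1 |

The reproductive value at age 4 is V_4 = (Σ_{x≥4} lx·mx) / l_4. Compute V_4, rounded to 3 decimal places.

6.000

lx·mx for x ≥ 4: 0.4, 0.06, 0.02, 0 → sum = 0.48
V_4 = 0.48 / l_4 = 0.48 / 0.08 = 6 → 6.000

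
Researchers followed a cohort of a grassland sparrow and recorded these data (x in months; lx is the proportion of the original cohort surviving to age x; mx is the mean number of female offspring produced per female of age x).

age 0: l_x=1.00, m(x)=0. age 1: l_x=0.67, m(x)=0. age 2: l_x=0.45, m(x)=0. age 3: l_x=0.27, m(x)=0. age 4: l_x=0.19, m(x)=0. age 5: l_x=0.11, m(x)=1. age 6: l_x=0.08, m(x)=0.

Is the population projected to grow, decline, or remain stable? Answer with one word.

R0 = Σ lx·mx = 0 + 0 + 0 + 0 + 0 + 0.11 + 0 = 0.11
R0 < 1, so the population is declining.

declining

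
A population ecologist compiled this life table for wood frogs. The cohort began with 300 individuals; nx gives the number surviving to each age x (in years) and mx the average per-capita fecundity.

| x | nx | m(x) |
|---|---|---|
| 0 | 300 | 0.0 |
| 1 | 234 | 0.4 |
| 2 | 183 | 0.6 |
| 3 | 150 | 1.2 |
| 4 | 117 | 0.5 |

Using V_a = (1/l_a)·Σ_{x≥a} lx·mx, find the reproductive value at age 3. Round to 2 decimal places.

lx = nx/n0 = nx/300: 1, 0.78, 0.61, 0.5, 0.39
lx·mx for x ≥ 3: 0.6, 0.195 → sum = 0.795
V_3 = 0.795 / l_3 = 0.795 / 0.5 = 1.59 → 1.59

1.59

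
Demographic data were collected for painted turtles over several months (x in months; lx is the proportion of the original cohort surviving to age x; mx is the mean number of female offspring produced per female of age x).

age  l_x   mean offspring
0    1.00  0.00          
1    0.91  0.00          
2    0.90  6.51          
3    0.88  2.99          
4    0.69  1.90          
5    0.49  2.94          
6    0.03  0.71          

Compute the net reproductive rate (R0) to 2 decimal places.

lx·mx by age: 0, 0, 5.859, 2.6312, 1.311, 1.4406, 0.0213
R0 = Σ lx·mx = 11.2631 → 11.26

11.26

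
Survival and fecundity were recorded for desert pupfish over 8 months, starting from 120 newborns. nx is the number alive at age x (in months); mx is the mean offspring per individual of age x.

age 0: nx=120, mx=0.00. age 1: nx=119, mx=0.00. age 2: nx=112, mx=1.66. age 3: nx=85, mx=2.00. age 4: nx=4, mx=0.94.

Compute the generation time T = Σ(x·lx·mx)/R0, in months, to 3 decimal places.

lx = nx/n0 = nx/120: 1, 0.99167…, 0.93333…, 0.70833…, 0.03333…
lx·mx: 0, 0, 1.549333…, 1.416667…, 0.031333… → R0 = 2.997333…
x·lx·mx: 0, 0, 3.098667…, 4.25…, 0.125333… → Σ = 7.474…
T = 7.474… / 2.997333… = 2.49355… → 2.494

2.494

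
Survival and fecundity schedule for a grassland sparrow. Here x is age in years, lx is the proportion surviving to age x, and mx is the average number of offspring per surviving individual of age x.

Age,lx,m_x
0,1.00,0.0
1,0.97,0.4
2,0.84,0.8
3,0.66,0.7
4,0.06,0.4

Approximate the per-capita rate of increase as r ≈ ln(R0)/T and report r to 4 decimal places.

0.2096

R0 = Σ lx·mx = 0 + 0.388 + 0.672 + 0.462 + 0.024 = 1.546
Σ x·lx·mx = 3.214; T = 3.214/1.546 = 2.07891…
r ≈ ln(R0)/T = ln(1.546)/2.07891… = 0.209567… → 0.2096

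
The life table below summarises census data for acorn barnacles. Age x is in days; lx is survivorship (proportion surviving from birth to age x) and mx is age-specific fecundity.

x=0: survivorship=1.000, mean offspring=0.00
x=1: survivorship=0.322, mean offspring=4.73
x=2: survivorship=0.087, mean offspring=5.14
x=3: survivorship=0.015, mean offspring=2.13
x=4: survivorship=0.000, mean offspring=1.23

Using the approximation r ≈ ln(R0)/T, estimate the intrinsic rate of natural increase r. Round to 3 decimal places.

0.553

R0 = Σ lx·mx = 0 + 1.52306 + 0.44718 + 0.03195 + 0 = 2.00219
Σ x·lx·mx = 2.51327; T = 2.51327/2.00219 = 1.25526…
r ≈ ln(R0)/T = ln(2.00219)/1.25526… = 0.55307… → 0.553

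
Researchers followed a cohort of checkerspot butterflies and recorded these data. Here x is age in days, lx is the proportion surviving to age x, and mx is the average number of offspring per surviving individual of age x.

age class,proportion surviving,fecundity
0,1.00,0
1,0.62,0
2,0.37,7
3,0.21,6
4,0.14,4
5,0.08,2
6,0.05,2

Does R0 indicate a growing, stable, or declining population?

R0 = Σ lx·mx = 0 + 0 + 2.59 + 1.26 + 0.56 + 0.16 + 0.1 = 4.67
R0 > 1, so the population is growing.

growing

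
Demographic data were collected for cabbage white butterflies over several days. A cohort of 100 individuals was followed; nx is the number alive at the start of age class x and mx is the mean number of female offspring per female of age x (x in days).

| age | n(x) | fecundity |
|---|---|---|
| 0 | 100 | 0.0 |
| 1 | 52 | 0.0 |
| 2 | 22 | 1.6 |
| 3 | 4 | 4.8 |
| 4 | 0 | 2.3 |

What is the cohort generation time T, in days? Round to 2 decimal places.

2.35

lx = nx/n0 = nx/100: 1, 0.52, 0.22, 0.04, 0
lx·mx: 0, 0, 0.352, 0.192, 0 → R0 = 0.544
x·lx·mx: 0, 0, 0.704, 0.576, 0 → Σ = 1.28
T = 1.28 / 0.544 = 2.352941… → 2.35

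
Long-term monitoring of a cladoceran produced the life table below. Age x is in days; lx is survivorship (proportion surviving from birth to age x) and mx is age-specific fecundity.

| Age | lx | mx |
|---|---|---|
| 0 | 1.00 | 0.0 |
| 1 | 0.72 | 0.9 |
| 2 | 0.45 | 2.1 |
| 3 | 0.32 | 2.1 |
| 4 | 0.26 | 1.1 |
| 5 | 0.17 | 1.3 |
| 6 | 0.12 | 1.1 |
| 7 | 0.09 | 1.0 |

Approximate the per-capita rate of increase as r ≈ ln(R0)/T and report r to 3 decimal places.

R0 = Σ lx·mx = 0 + 0.648 + 0.945 + 0.672 + 0.286 + 0.221 + 0.132 + 0.09 = 2.994
Σ x·lx·mx = 8.225; T = 8.225/2.994 = 2.74716…
r ≈ ln(R0)/T = ln(2.994)/2.74716… = 0.39918… → 0.399

0.399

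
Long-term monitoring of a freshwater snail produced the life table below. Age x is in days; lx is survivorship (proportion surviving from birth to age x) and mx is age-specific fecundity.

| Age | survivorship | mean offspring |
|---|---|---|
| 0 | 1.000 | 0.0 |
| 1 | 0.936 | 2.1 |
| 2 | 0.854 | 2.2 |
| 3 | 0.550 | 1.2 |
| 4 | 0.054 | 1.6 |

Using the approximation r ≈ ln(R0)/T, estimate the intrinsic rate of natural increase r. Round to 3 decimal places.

R0 = Σ lx·mx = 0 + 1.9656 + 1.8788 + 0.66 + 0.0864 = 4.5908
Σ x·lx·mx = 8.0488; T = 8.0488/4.5908 = 1.75325…
r ≈ ln(R0)/T = ln(4.5908)/1.75325… = 0.86928… → 0.869

0.869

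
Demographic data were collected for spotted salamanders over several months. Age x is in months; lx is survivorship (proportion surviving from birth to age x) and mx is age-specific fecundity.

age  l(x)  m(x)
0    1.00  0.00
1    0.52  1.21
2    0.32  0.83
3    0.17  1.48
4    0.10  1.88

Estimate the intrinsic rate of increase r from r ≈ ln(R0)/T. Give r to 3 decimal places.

R0 = Σ lx·mx = 0 + 0.6292 + 0.2656 + 0.2516 + 0.188 = 1.3344
Σ x·lx·mx = 2.6672; T = 2.6672/1.3344 = 1.9988…
r ≈ ln(R0)/T = ln(1.3344)/1.9988… = 0.14433… → 0.144

0.144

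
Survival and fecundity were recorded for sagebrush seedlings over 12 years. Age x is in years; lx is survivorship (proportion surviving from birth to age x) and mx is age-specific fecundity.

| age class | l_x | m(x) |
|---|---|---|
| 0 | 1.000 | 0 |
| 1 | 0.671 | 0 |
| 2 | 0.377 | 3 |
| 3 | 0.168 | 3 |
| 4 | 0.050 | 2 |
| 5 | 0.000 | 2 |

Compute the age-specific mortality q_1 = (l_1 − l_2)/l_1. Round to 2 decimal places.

0.44

q_1 = (l_1 − l_2) / l_1 = (0.671 − 0.377) / 0.671
     = 0.294 / 0.671 = 0.438152… → 0.44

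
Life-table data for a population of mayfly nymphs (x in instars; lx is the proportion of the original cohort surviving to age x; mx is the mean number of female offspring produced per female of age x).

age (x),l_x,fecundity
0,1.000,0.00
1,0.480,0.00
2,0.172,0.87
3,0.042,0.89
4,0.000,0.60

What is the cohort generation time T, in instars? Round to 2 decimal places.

2.20

lx·mx: 0, 0, 0.14964, 0.03738, 0 → R0 = 0.18702
x·lx·mx: 0, 0, 0.29928, 0.11214, 0 → Σ = 0.41142
T = 0.41142 / 0.18702 = 2.199872… → 2.20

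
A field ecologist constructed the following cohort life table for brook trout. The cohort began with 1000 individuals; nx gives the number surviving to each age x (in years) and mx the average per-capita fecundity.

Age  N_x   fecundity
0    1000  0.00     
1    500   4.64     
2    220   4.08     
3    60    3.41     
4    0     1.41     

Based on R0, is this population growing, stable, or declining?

lx = nx/n0 = nx/1000: 1, 0.5, 0.22, 0.06, 0
R0 = Σ lx·mx = 0 + 2.32 + 0.8976 + 0.2046 + 0 = 3.4222
R0 > 1, so the population is growing.

growing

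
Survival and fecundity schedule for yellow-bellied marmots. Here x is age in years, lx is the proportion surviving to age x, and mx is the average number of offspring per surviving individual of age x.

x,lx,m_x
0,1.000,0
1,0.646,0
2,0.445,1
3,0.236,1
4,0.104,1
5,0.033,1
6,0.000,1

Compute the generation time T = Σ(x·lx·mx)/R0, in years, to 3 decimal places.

lx·mx: 0, 0, 0.445, 0.236, 0.104, 0.033, 0 → R0 = 0.818
x·lx·mx: 0, 0, 0.89, 0.708, 0.416, 0.165, 0 → Σ = 2.179
T = 2.179 / 0.818 = 2.663814… → 2.664

2.664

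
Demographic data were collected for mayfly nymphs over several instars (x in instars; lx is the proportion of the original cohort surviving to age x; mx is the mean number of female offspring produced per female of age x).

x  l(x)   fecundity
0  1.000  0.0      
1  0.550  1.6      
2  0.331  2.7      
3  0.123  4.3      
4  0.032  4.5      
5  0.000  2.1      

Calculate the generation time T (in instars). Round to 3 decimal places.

1.974

lx·mx: 0, 0.88, 0.8937, 0.5289, 0.144, 0 → R0 = 2.4466
x·lx·mx: 0, 0.88, 1.7874, 1.5867, 0.576, 0 → Σ = 4.8301
T = 4.8301 / 2.4466 = 1.974209… → 1.974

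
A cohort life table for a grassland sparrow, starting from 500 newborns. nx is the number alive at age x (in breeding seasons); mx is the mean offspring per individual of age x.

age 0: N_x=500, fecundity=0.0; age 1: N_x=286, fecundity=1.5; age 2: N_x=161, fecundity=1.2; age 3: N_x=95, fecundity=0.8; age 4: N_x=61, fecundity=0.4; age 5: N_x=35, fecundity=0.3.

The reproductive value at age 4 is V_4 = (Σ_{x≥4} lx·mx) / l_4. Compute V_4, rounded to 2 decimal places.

lx = nx/n0 = nx/500: 1, 0.572, 0.322, 0.19, 0.122, 0.07
lx·mx for x ≥ 4: 0.0488, 0.021 → sum = 0.0698
V_4 = 0.0698 / l_4 = 0.0698 / 0.122 = 0.572131… → 0.57

0.57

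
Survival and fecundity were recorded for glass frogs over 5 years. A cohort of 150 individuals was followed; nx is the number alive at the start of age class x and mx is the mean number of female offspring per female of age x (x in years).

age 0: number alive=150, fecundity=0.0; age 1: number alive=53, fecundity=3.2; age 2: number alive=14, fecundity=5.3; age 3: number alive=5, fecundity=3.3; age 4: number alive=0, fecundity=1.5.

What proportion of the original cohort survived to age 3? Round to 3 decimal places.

0.033

l_3 = n_3/n_0 = 5/150 = 0.033333… → 0.033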